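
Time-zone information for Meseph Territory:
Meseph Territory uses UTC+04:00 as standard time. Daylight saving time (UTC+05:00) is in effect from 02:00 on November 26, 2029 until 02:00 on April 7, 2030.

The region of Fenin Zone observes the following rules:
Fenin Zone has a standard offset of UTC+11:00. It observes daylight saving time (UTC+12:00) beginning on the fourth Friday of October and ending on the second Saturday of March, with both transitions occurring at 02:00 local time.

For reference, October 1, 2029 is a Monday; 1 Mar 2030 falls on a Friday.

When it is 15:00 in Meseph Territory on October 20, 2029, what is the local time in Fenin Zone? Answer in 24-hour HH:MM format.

22:00

Daylight saving runs 26 November 2029 – 7 April 2030; October 20, 2029 is outside that window, so Meseph Territory is on standard time at UTC+04:00.
15:00 Meseph Territory − 4h = 11:00 UTC.
1 October 2029 is a Monday, so the first Friday is October 5 and the fourth is October 26.
1 March 2030 is a Friday, so the first Saturday is March 2 and the second is March 9.
At the standard offset (UTC+11:00), 11:00 UTC + 11h = 22:00 Fenin Zone standard time.
The standard-time date in Fenin Zone, October 20, 2029, is outside the daylight-saving period (26 October 2029 – 9 March 2030), so Fenin Zone is on standard time, UTC+11:00.
11:00 UTC + 11h = 22:00 Fenin Zone.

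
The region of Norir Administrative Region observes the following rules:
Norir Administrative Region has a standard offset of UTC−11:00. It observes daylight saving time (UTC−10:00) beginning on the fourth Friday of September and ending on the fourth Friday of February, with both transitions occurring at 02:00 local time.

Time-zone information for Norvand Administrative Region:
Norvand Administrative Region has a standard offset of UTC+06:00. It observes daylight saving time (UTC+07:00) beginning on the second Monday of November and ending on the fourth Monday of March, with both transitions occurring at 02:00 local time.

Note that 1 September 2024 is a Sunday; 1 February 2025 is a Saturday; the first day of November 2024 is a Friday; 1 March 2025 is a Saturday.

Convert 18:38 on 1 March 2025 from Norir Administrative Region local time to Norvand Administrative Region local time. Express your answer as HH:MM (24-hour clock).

1 September 2024 is a Sunday, so the first Friday is September 6 and the fourth is September 27.
1 February 2025 is a Saturday, so the first Friday is February 7 and the fourth is February 28.
1 March 2025 is outside the daylight-saving period (27 September 2024 – 28 February 2025), so Norir Administrative Region is on standard time, UTC−11:00.
18:38 Norir Administrative Region + 11h = 05:38 UTC (rolling into the next day, 2 March 2025).
1 November 2024 is a Friday, so the first Monday is November 4 and the second is November 11.
1 March 2025 is a Saturday, so the first Monday is March 3 and the fourth is March 24.
At the standard offset (UTC+06:00), 05:38 UTC + 6h = 11:38 Norvand Administrative Region standard time.
Daylight saving runs 11 November 2024 – 24 March 2025; the standard-time date in Norvand Administrative Region, 2 March 2025, is inside that window, so Norvand Administrative Region is at UTC+07:00.
05:38 UTC + 7h = 12:38 Norvand Administrative Region.

12:38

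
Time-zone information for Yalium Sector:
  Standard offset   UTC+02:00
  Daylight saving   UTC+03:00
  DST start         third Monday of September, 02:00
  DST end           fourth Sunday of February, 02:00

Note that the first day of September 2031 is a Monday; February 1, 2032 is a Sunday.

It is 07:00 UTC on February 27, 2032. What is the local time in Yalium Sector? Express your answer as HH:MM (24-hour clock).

09:00

1 September 2031 is a Monday, so the first Monday is September 1 and the third is September 15.
1 February 2032 is a Sunday, so the first Sunday is February 1 and the fourth is February 22.
At the standard offset (UTC+02:00), 07:00 UTC + 2h = 09:00 Yalium Sector standard time.
Daylight saving runs 15 September 2031 – 22 February 2032; the standard-time date in Yalium Sector, February 27, 2032, is outside that window, so Yalium Sector is on standard time at UTC+02:00.
07:00 UTC + 2h = 09:00 local.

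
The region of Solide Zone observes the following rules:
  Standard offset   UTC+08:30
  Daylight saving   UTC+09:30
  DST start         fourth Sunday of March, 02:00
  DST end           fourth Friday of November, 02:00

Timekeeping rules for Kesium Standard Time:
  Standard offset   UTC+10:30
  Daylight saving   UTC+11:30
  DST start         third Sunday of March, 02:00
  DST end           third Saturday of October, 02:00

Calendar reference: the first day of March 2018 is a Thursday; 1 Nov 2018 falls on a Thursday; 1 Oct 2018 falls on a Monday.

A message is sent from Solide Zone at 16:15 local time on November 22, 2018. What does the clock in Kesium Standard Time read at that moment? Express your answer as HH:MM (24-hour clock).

17:15

1 March 2018 is a Thursday, so the first Sunday is March 4 and the fourth is March 25.
1 November 2018 is a Thursday, so the first Friday is November 2 and the fourth is November 23.
November 22, 2018 falls between 25 March and 23 November, so daylight saving is in effect and Solide Zone is at UTC+09:30.
16:15 Solide Zone − 9h30m = 06:45 UTC.
1 March 2018 is a Thursday, so the first Sunday is March 4 and the third is March 18.
1 October 2018 is a Monday, so the first Saturday is October 6 and the third is October 20.
At the standard offset (UTC+10:30), 06:45 UTC + 10h30m = 17:15 Kesium Standard Time standard time.
The standard-time date in Kesium Standard Time, November 22, 2018, is outside the daylight-saving period (18 March – 20 October), so Kesium Standard Time is on standard time, UTC+10:30.
06:45 UTC + 10h30m = 17:15 Kesium Standard Time.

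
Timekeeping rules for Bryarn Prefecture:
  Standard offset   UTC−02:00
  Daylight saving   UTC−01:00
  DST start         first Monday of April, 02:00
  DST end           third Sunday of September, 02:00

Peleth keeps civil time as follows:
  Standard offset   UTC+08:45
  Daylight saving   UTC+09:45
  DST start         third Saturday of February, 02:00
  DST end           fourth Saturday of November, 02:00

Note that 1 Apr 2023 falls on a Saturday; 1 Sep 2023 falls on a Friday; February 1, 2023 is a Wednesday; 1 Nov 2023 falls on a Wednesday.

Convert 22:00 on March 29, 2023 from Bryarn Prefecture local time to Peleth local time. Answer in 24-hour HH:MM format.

09:45

1 April 2023 is a Saturday, so the first Monday is April 3.
1 September 2023 is a Friday, so the first Sunday is September 3 and the third is September 17.
March 29, 2023 is outside the daylight-saving period (3 April – 17 September), so Bryarn Prefecture is on standard time, UTC−02:00.
22:00 Bryarn Prefecture + 2h = 00:00 UTC (rolling into the next day, 30 March 2023).
1 February 2023 is a Wednesday, so the first Saturday is February 4 and the third is February 18.
1 November 2023 is a Wednesday, so the first Saturday is November 4 and the fourth is November 25.
At the standard offset (UTC+08:45), 00:00 UTC + 8h45m = 08:45 Peleth standard time.
The standard-time date in Peleth, March 30, 2023, falls between 18 February and 25 November, so daylight saving is in effect and Peleth is at UTC+09:45.
00:00 UTC + 9h45m = 09:45 Peleth.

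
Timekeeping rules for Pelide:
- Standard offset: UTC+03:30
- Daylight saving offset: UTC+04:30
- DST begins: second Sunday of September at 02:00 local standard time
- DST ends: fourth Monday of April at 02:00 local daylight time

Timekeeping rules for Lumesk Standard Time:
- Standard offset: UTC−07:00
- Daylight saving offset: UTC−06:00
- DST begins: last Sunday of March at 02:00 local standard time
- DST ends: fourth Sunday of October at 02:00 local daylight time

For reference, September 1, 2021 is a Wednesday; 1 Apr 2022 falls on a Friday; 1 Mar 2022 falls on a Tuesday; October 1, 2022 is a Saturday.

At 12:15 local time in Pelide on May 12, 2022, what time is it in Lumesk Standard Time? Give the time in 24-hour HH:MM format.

1 September 2021 is a Wednesday, so the first Sunday is September 5 and the second is September 12.
1 April 2022 is a Friday, so the first Monday is April 4 and the fourth is April 25.
May 12, 2022 is outside the daylight-saving period (12 September 2021 – 25 April 2022), so Pelide is on standard time, UTC+03:30.
12:15 Pelide − 3h30m = 08:45 UTC.
1 March 2022 is a Tuesday, so Sundays fall on 6, 13, 20, 27; the last is March 27.
1 October 2022 is a Saturday, so the first Sunday is October 2 and the fourth is October 23.
At the standard offset (UTC−07:00), 08:45 UTC − 7h = 01:45 Lumesk Standard Time standard time.
The standard-time date in Lumesk Standard Time, May 12, 2022, lies within the daylight-saving period (27 March – 23 October), so Lumesk Standard Time is on daylight time, UTC−06:00.
08:45 UTC − 6h = 02:45 Lumesk Standard Time.

02:45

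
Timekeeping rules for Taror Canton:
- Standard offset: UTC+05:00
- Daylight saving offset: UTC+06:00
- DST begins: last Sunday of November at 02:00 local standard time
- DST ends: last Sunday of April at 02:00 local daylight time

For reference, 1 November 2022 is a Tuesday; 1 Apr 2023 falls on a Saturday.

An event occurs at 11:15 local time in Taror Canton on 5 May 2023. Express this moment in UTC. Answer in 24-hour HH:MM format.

1 November 2022 is a Tuesday, so Sundays fall on 6, 13, 20, 27; the last is November 27.
1 April 2023 is a Saturday, so Sundays fall on 2, 9, 16, 23, 30; the last is April 30.
Daylight saving runs 27 November 2022 – 30 April 2023; 5 May 2023 is outside that window, so Taror Canton is on standard time at UTC+05:00.
11:15 local − 5h = 06:15 UTC.

06:15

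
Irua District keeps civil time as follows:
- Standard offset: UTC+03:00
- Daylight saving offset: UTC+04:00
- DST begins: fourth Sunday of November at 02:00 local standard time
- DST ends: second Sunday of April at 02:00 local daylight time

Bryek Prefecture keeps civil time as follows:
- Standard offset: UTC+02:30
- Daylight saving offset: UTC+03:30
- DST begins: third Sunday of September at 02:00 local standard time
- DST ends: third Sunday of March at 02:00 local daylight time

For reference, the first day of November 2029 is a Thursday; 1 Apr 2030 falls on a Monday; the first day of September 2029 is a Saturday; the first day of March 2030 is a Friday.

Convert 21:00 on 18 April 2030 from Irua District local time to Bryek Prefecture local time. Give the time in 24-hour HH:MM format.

1 November 2029 is a Thursday, so the first Sunday is November 4 and the fourth is November 25.
1 April 2030 is a Monday, so the first Sunday is April 7 and the second is April 14.
Daylight saving runs 25 November 2029 – 14 April 2030; 18 April 2030 is outside that window, so Irua District is on standard time at UTC+03:00.
21:00 Irua District − 3h = 18:00 UTC.
1 September 2029 is a Saturday, so the first Sunday is September 2 and the third is September 16.
1 March 2030 is a Friday, so the first Sunday is March 3 and the third is March 17.
At the standard offset (UTC+02:30), 18:00 UTC + 2h30m = 20:30 Bryek Prefecture standard time.
The standard-time date in Bryek Prefecture, 18 April 2030, does not fall between 16 September 2029 and 17 March 2030, so daylight saving is not in effect and Bryek Prefecture is at UTC+02:30.
18:00 UTC + 2h30m = 20:30 Bryek Prefecture.

20:30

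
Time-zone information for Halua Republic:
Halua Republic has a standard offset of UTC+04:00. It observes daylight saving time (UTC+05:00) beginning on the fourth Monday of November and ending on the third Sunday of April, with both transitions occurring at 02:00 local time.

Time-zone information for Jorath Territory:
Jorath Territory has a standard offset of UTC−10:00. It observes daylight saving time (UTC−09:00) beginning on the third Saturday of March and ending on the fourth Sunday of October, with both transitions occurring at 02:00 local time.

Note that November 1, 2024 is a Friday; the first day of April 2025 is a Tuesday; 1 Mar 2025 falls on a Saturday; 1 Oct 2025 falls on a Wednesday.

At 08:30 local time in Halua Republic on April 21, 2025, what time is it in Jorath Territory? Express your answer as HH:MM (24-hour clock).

1 November 2024 is a Friday, so the first Monday is November 4 and the fourth is November 25.
1 April 2025 is a Tuesday, so the first Sunday is April 6 and the third is April 20.
April 21, 2025 is outside the daylight-saving period (25 November 2024 – 20 April 2025), so Halua Republic is on standard time, UTC+04:00.
08:30 Halua Republic − 4h = 04:30 UTC.
1 March 2025 is a Saturday, so the first Saturday is March 1 and the third is March 15.
1 October 2025 is a Wednesday, so the first Sunday is October 5 and the fourth is October 26.
At the standard offset (UTC−10:00), 04:30 UTC − 10h = 18:30 Jorath Territory standard time (rolling into the previous day, 20 April 2025).
The standard-time date in Jorath Territory, April 20, 2025, falls between 15 March and 26 October, so daylight saving is in effect and Jorath Territory is at UTC−09:00.
04:30 UTC − 9h = 19:30 Jorath Territory (rolling into the previous day, 20 April 2025).

19:30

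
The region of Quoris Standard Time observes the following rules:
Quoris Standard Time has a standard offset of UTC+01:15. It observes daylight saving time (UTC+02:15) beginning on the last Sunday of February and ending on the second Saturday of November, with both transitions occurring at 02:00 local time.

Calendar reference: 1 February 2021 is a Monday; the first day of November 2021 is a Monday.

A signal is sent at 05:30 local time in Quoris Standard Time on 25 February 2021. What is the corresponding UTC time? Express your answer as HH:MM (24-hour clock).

04:15

1 February 2021 is a Monday, so Sundays fall on 7, 14, 21, 28; the last is February 28.
1 November 2021 is a Monday, so the first Saturday is November 6 and the second is November 13.
25 February 2021 is outside the daylight-saving period (28 February – 13 November), so Quoris Standard Time is on standard time, UTC+01:15.
05:30 local − 1h15m = 04:15 UTC.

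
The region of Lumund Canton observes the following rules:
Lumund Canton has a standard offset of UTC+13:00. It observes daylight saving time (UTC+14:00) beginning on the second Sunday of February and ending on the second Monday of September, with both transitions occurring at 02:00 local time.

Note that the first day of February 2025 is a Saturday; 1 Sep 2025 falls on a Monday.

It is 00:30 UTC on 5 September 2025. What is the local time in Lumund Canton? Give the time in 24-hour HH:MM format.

14:30

1 February 2025 is a Saturday, so the first Sunday is February 2 and the second is February 9.
1 September 2025 is a Monday, so the first Monday is September 1 and the second is September 8.
At the standard offset (UTC+13:00), 00:30 UTC + 13h = 13:30 Lumund Canton standard time.
The standard-time date in Lumund Canton, 5 September 2025, falls between 9 February and 8 September, so daylight saving is in effect and Lumund Canton is at UTC+14:00.
00:30 UTC + 14h = 14:30 local.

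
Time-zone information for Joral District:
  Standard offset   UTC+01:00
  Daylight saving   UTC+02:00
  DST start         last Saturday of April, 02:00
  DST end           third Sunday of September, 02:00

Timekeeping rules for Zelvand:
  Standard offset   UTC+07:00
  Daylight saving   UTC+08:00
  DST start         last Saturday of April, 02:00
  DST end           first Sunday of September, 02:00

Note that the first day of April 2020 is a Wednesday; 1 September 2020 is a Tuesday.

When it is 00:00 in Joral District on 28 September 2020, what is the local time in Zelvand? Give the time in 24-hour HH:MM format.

06:00

1 April 2020 is a Wednesday, so Saturdays fall on 4, 11, 18, 25; the last is April 25.
1 September 2020 is a Tuesday, so the first Sunday is September 6 and the third is September 20.
Daylight saving runs 25 April – 20 September; 28 September 2020 is outside that window, so Joral District is on standard time at UTC+01:00.
00:00 Joral District − 1h = 23:00 UTC (rolling into the previous day, 27 September 2020).
1 April 2020 is a Wednesday, so Saturdays fall on 4, 11, 18, 25; the last is April 25.
1 September 2020 is a Tuesday, so the first Sunday is September 6.
At the standard offset (UTC+07:00), 23:00 UTC + 7h = 06:00 Zelvand standard time (rolling into the next day, 28 September 2020).
The standard-time date in Zelvand, 28 September 2020, is outside the daylight-saving period (25 April – 6 September), so Zelvand is on standard time, UTC+07:00.
23:00 UTC + 7h = 06:00 Zelvand (rolling into the next day, 28 September 2020).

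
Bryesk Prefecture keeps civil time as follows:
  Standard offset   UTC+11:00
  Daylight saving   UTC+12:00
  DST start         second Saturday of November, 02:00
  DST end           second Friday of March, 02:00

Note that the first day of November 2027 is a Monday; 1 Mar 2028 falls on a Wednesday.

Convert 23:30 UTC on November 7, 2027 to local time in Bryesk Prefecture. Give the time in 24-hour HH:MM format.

10:30

1 November 2027 is a Monday, so the first Saturday is November 6 and the second is November 13.
1 March 2028 is a Wednesday, so the first Friday is March 3 and the second is March 10.
At the standard offset (UTC+11:00), 23:30 UTC + 11h = 10:30 Bryesk Prefecture standard time (rolling into the next day, 8 November 2027).
Daylight saving runs 13 November 2027 – 10 March 2028; the standard-time date in Bryesk Prefecture, November 8, 2027, is outside that window, so Bryesk Prefecture is on standard time at UTC+11:00.
23:30 UTC + 11h = 10:30 local (rolling into the next day, 8 November 2027).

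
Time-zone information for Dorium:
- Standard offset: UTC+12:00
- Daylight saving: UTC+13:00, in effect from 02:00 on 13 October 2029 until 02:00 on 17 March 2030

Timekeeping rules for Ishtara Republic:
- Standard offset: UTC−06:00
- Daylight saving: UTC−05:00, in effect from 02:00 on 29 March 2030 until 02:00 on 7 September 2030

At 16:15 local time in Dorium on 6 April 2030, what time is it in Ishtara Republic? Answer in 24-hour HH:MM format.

23:15

6 April 2030 does not fall between 13 October 2029 and 17 March 2030, so daylight saving is not in effect and Dorium is at UTC+12:00.
16:15 Dorium − 12h = 04:15 UTC.
At the standard offset (UTC−06:00), 04:15 UTC − 6h = 22:15 Ishtara Republic standard time (rolling into the previous day, 5 April 2030).
Daylight saving runs 29 March – 7 September; the standard-time date in Ishtara Republic, 5 April 2030, is inside that window, so Ishtara Republic is at UTC−05:00.
04:15 UTC − 5h = 23:15 Ishtara Republic (rolling into the previous day, 5 April 2030).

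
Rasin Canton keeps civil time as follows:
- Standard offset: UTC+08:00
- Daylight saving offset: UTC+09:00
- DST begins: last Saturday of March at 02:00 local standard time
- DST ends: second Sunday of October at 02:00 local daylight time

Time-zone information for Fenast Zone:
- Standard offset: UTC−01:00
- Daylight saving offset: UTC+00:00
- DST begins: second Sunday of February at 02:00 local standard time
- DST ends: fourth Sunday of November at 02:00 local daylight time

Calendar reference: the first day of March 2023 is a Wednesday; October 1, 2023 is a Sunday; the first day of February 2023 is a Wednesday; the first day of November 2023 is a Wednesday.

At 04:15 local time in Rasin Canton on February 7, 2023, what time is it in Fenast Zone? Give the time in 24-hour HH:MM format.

1 March 2023 is a Wednesday, so Saturdays fall on 4, 11, 18, 25; the last is March 25.
1 October 2023 is a Sunday, so the first Sunday is October 1 and the second is October 8.
February 7, 2023 is outside the daylight-saving period (25 March – 8 October), so Rasin Canton is on standard time, UTC+08:00.
04:15 Rasin Canton − 8h = 20:15 UTC (rolling into the previous day, 6 February 2023).
1 February 2023 is a Wednesday, so the first Sunday is February 5 and the second is February 12.
1 November 2023 is a Wednesday, so the first Sunday is November 5 and the fourth is November 26.
At the standard offset (UTC−01:00), 20:15 UTC − 1h = 19:15 Fenast Zone standard time.
Daylight saving runs 12 February – 26 November; the standard-time date in Fenast Zone, February 6, 2023, is outside that window, so Fenast Zone is on standard time at UTC−01:00.
20:15 UTC − 1h = 19:15 Fenast Zone.

19:15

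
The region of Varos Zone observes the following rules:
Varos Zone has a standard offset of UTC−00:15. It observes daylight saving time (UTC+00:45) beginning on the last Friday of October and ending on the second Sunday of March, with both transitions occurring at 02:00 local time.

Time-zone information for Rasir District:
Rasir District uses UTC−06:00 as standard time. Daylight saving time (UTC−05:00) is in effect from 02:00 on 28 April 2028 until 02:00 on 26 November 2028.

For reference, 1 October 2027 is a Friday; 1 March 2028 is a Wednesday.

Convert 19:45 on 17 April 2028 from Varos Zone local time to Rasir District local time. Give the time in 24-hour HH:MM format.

1 October 2027 is a Friday, so Fridays fall on 1, 8, 15, 22, 29; the last is October 29.
1 March 2028 is a Wednesday, so the first Sunday is March 5 and the second is March 12.
Daylight saving runs 29 October 2027 – 12 March 2028; 17 April 2028 is outside that window, so Varos Zone is on standard time at UTC−00:15.
19:45 Varos Zone + 0h15m = 20:00 UTC.
At the standard offset (UTC−06:00), 20:00 UTC − 6h = 14:00 Rasir District standard time.
Daylight saving runs 28 April – 26 November; the standard-time date in Rasir District, 17 April 2028, is outside that window, so Rasir District is on standard time at UTC−06:00.
20:00 UTC − 6h = 14:00 Rasir District.

14:00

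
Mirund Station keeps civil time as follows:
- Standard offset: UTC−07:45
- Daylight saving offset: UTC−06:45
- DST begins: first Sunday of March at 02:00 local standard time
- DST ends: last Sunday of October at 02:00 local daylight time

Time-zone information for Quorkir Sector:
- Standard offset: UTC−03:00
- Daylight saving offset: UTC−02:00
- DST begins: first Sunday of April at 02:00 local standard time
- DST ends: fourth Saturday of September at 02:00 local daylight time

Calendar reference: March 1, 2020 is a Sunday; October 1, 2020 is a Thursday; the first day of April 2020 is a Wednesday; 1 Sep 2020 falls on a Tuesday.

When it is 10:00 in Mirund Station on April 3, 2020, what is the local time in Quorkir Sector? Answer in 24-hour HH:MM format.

1 March 2020 is a Sunday, so the first Sunday is March 1.
1 October 2020 is a Thursday, so Sundays fall on 4, 11, 18, 25; the last is October 25.
April 3, 2020 lies within the daylight-saving period (1 March – 25 October), so Mirund Station is on daylight time, UTC−06:45.
10:00 Mirund Station + 6h45m = 16:45 UTC.
1 April 2020 is a Wednesday, so the first Sunday is April 5.
1 September 2020 is a Tuesday, so the first Saturday is September 5 and the fourth is September 26.
At the standard offset (UTC−03:00), 16:45 UTC − 3h = 13:45 Quorkir Sector standard time.
Daylight saving runs 5 April – 26 September; the standard-time date in Quorkir Sector, April 3, 2020, is outside that window, so Quorkir Sector is on standard time at UTC−03:00.
16:45 UTC − 3h = 13:45 Quorkir Sector.

13:45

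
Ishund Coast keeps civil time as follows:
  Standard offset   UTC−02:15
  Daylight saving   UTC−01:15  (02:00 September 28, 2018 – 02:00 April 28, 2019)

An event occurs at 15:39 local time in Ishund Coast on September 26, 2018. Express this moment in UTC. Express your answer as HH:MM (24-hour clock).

September 26, 2018 does not fall between 28 September 2018 and 28 April 2019, so daylight saving is not in effect and Ishund Coast is at UTC−02:15.
15:39 local + 2h15m = 17:54 UTC.

17:54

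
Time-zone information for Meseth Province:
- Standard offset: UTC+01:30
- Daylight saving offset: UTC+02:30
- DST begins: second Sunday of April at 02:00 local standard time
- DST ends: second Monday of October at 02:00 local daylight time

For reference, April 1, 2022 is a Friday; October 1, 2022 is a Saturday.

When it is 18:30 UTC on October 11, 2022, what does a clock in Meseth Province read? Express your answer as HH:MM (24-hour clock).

1 April 2022 is a Friday, so the first Sunday is April 3 and the second is April 10.
1 October 2022 is a Saturday, so the first Monday is October 3 and the second is October 10.
At the standard offset (UTC+01:30), 18:30 UTC + 1h30m = 20:00 Meseth Province standard time.
The standard-time date in Meseth Province, October 11, 2022, does not fall between 10 April and 10 October, so daylight saving is not in effect and Meseth Province is at UTC+01:30.
18:30 UTC + 1h30m = 20:00 local.

20:00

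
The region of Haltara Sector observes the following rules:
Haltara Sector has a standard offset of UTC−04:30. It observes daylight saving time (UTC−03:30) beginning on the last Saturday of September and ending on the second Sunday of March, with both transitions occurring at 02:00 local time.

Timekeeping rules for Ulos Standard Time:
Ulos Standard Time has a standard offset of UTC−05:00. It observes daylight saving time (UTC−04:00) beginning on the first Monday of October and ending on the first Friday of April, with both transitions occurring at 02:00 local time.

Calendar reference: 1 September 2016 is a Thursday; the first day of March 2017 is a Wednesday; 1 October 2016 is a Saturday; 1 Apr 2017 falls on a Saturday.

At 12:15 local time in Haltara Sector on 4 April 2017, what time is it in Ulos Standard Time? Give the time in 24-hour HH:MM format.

1 September 2016 is a Thursday, so Saturdays fall on 3, 10, 17, 24; the last is September 24.
1 March 2017 is a Wednesday, so the first Sunday is March 5 and the second is March 12.
4 April 2017 is outside the daylight-saving period (24 September 2016 – 12 March 2017), so Haltara Sector is on standard time, UTC−04:30.
12:15 Haltara Sector + 4h30m = 16:45 UTC.
1 October 2016 is a Saturday, so the first Monday is October 3.
1 April 2017 is a Saturday, so the first Friday is April 7.
At the standard offset (UTC−05:00), 16:45 UTC − 5h = 11:45 Ulos Standard Time standard time.
Daylight saving runs 3 October 2016 – 7 April 2017; the standard-time date in Ulos Standard Time, 4 April 2017, is inside that window, so Ulos Standard Time is at UTC−04:00.
16:45 UTC − 4h = 12:45 Ulos Standard Time.

12:45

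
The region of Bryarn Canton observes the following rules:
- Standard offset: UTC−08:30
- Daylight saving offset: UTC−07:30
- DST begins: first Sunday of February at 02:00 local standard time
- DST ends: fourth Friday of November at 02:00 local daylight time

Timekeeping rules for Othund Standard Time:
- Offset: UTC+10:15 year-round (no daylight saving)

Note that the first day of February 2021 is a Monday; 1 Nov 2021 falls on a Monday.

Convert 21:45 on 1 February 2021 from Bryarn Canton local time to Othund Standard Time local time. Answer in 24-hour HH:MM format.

16:30

1 February 2021 is a Monday, so the first Sunday is February 7.
1 November 2021 is a Monday, so the first Friday is November 5 and the fourth is November 26.
1 February 2021 is outside the daylight-saving period (7 February – 26 November), so Bryarn Canton is on standard time, UTC−08:30.
21:45 Bryarn Canton + 8h30m = 06:15 UTC (rolling into the next day, 2 February 2021).
Othund Standard Time has no daylight saving, so its offset is UTC+10:15 year-round.
06:15 UTC + 10h15m = 16:30 Othund Standard Time.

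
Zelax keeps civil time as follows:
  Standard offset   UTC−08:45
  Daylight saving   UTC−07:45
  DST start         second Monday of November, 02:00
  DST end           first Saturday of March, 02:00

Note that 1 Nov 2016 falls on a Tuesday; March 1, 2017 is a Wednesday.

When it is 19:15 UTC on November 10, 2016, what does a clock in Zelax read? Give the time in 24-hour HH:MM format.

10:30

1 November 2016 is a Tuesday, so the first Monday is November 7 and the second is November 14.
1 March 2017 is a Wednesday, so the first Saturday is March 4.
At the standard offset (UTC−08:45), 19:15 UTC − 8h45m = 10:30 Zelax standard time.
The standard-time date in Zelax, November 10, 2016, is outside the daylight-saving period (14 November 2016 – 4 March 2017), so Zelax is on standard time, UTC−08:45.
19:15 UTC − 8h45m = 10:30 local.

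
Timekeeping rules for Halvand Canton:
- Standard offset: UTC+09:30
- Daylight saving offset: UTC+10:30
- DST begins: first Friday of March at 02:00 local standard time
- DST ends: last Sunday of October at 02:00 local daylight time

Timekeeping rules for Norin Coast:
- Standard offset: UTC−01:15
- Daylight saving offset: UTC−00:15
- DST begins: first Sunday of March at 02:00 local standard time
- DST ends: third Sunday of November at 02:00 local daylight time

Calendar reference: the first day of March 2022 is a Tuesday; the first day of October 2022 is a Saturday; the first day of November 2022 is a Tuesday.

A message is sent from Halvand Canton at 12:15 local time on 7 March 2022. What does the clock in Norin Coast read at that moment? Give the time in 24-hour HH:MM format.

1 March 2022 is a Tuesday, so the first Friday is March 4.
1 October 2022 is a Saturday, so Sundays fall on 2, 9, 16, 23, 30; the last is October 30.
7 March 2022 falls between 4 March and 30 October, so daylight saving is in effect and Halvand Canton is at UTC+10:30.
12:15 Halvand Canton − 10h30m = 01:45 UTC.
1 March 2022 is a Tuesday, so the first Sunday is March 6.
1 November 2022 is a Tuesday, so the first Sunday is November 6 and the third is November 20.
At the standard offset (UTC−01:15), 01:45 UTC − 1h15m = 00:30 Norin Coast standard time.
The standard-time date in Norin Coast, 7 March 2022, lies within the daylight-saving period (6 March – 20 November), so Norin Coast is on daylight time, UTC−00:15.
01:45 UTC − 0h15m = 01:30 Norin Coast.

01:30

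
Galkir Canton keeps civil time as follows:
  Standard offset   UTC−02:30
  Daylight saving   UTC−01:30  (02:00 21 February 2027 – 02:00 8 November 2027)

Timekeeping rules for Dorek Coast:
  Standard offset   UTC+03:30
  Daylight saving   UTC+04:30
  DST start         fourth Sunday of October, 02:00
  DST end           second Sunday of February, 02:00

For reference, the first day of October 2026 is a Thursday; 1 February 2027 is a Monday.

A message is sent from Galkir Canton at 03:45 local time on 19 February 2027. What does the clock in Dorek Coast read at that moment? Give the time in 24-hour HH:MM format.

19 February 2027 is outside the daylight-saving period (21 February – 8 November), so Galkir Canton is on standard time, UTC−02:30.
03:45 Galkir Canton + 2h30m = 06:15 UTC.
1 October 2026 is a Thursday, so the first Sunday is October 4 and the fourth is October 25.
1 February 2027 is a Monday, so the first Sunday is February 7 and the second is February 14.
At the standard offset (UTC+03:30), 06:15 UTC + 3h30m = 09:45 Dorek Coast standard time.
The standard-time date in Dorek Coast, 19 February 2027, does not fall between 25 October 2026 and 14 February 2027, so daylight saving is not in effect and Dorek Coast is at UTC+03:30.
06:15 UTC + 3h30m = 09:45 Dorek Coast.

09:45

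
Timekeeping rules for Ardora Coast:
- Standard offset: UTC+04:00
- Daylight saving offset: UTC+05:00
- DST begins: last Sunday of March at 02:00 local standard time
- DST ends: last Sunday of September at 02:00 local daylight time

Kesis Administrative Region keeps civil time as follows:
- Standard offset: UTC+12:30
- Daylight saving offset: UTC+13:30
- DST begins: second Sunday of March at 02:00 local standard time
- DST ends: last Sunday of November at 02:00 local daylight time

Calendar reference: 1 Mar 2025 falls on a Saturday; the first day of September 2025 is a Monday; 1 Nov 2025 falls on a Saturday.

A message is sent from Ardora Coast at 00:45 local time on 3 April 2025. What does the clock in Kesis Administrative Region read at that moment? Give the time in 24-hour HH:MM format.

09:15

1 March 2025 is a Saturday, so Sundays fall on 2, 9, 16, 23, 30; the last is March 30.
1 September 2025 is a Monday, so Sundays fall on 7, 14, 21, 28; the last is September 28.
3 April 2025 falls between 30 March and 28 September, so daylight saving is in effect and Ardora Coast is at UTC+05:00.
00:45 Ardora Coast − 5h = 19:45 UTC (rolling into the previous day, 2 April 2025).
1 March 2025 is a Saturday, so the first Sunday is March 2 and the second is March 9.
1 November 2025 is a Saturday, so Sundays fall on 2, 9, 16, 23, 30; the last is November 30.
At the standard offset (UTC+12:30), 19:45 UTC + 12h30m = 08:15 Kesis Administrative Region standard time (rolling into the next day, 3 April 2025).
The standard-time date in Kesis Administrative Region, 3 April 2025, lies within the daylight-saving period (9 March – 30 November), so Kesis Administrative Region is on daylight time, UTC+13:30.
19:45 UTC + 13h30m = 09:15 Kesis Administrative Region (rolling into the next day, 3 April 2025).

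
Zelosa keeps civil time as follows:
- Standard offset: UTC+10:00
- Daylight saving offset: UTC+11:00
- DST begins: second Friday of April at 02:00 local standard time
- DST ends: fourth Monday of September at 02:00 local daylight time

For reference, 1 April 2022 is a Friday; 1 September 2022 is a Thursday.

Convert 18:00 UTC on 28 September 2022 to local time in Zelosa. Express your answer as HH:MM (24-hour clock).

04:00

1 April 2022 is a Friday, so the first Friday is April 1 and the second is April 8.
1 September 2022 is a Thursday, so the first Monday is September 5 and the fourth is September 26.
At the standard offset (UTC+10:00), 18:00 UTC + 10h = 04:00 Zelosa standard time (rolling into the next day, 29 September 2022).
The standard-time date in Zelosa, 29 September 2022, does not fall between 8 April and 26 September, so daylight saving is not in effect and Zelosa is at UTC+10:00.
18:00 UTC + 10h = 04:00 local (rolling into the next day, 29 September 2022).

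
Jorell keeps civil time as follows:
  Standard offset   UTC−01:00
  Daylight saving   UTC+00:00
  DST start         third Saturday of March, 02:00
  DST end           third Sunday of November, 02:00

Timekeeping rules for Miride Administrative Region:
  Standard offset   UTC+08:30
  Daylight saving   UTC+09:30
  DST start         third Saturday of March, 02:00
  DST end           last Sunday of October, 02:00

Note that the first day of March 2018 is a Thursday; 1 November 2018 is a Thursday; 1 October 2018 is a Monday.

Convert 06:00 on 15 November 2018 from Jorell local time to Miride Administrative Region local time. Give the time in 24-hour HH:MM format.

14:30

1 March 2018 is a Thursday, so the first Saturday is March 3 and the third is March 17.
1 November 2018 is a Thursday, so the first Sunday is November 4 and the third is November 18.
15 November 2018 falls between 17 March and 18 November, so daylight saving is in effect and Jorell is at UTC+00:00.
06:00 Jorell − 0h = 06:00 UTC.
1 March 2018 is a Thursday, so the first Saturday is March 3 and the third is March 17.
1 October 2018 is a Monday, so Sundays fall on 7, 14, 21, 28; the last is October 28.
At the standard offset (UTC+08:30), 06:00 UTC + 8h30m = 14:30 Miride Administrative Region standard time.
The standard-time date in Miride Administrative Region, 15 November 2018, does not fall between 17 March and 28 October, so daylight saving is not in effect and Miride Administrative Region is at UTC+08:30.
06:00 UTC + 8h30m = 14:30 Miride Administrative Region.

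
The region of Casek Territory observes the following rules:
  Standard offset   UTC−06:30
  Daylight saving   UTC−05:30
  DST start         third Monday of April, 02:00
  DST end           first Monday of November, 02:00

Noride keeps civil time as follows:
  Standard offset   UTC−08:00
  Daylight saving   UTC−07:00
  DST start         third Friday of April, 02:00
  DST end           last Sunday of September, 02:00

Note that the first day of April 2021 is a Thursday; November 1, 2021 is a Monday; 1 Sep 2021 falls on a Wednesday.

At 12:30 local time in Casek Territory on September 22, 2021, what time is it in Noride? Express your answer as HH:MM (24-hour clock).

1 April 2021 is a Thursday, so the first Monday is April 5 and the third is April 19.
1 November 2021 is a Monday, so the first Monday is November 1.
Daylight saving runs 19 April – 1 November; September 22, 2021 is inside that window, so Casek Territory is at UTC−05:30.
12:30 Casek Territory + 5h30m = 18:00 UTC.
1 April 2021 is a Thursday, so the first Friday is April 2 and the third is April 16.
1 September 2021 is a Wednesday, so Sundays fall on 5, 12, 19, 26; the last is September 26.
At the standard offset (UTC−08:00), 18:00 UTC − 8h = 10:00 Noride standard time.
The standard-time date in Noride, September 22, 2021, falls between 16 April and 26 September, so daylight saving is in effect and Noride is at UTC−07:00.
18:00 UTC − 7h = 11:00 Noride.

11:00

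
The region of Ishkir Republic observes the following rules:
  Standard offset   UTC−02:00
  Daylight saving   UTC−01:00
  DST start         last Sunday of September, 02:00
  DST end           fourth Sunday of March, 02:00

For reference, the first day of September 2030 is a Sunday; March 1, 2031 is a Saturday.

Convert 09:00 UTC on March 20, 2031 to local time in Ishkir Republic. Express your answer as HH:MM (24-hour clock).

08:00

1 September 2030 is a Sunday, so Sundays fall on 1, 8, 15, 22, 29; the last is September 29.
1 March 2031 is a Saturday, so the first Sunday is March 2 and the fourth is March 23.
At the standard offset (UTC−02:00), 09:00 UTC − 2h = 07:00 Ishkir Republic standard time.
The standard-time date in Ishkir Republic, March 20, 2031, lies within the daylight-saving period (29 September 2030 – 23 March 2031), so Ishkir Republic is on daylight time, UTC−01:00.
09:00 UTC − 1h = 08:00 local.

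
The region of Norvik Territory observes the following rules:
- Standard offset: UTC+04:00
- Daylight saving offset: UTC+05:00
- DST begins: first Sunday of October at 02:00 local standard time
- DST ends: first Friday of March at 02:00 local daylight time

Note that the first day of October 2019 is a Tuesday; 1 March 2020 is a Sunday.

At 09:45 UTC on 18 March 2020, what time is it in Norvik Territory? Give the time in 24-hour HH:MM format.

13:45

1 October 2019 is a Tuesday, so the first Sunday is October 6.
1 March 2020 is a Sunday, so the first Friday is March 6.
At the standard offset (UTC+04:00), 09:45 UTC + 4h = 13:45 Norvik Territory standard time.
The standard-time date in Norvik Territory, 18 March 2020, does not fall between 6 October 2019 and 6 March 2020, so daylight saving is not in effect and Norvik Territory is at UTC+04:00.
09:45 UTC + 4h = 13:45 local.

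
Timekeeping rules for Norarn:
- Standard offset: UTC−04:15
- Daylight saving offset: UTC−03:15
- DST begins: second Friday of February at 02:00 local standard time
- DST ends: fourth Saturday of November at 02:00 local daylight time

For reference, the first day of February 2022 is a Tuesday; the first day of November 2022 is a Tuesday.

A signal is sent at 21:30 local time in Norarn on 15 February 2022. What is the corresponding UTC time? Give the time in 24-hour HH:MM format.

00:45

1 February 2022 is a Tuesday, so the first Friday is February 4 and the second is February 11.
1 November 2022 is a Tuesday, so the first Saturday is November 5 and the fourth is November 26.
15 February 2022 lies within the daylight-saving period (11 February – 26 November), so Norarn is on daylight time, UTC−03:15.
21:30 local + 3h15m = 00:45 UTC (rolling into the next day, 16 February 2022).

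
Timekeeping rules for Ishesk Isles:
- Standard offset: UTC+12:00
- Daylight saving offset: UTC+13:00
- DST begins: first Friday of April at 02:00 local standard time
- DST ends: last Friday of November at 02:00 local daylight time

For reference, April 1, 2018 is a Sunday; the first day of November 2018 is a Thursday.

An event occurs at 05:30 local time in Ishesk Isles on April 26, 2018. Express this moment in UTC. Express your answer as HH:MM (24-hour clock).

1 April 2018 is a Sunday, so the first Friday is April 6.
1 November 2018 is a Thursday, so Fridays fall on 2, 9, 16, 23, 30; the last is November 30.
April 26, 2018 falls between 6 April and 30 November, so daylight saving is in effect and Ishesk Isles is at UTC+13:00.
05:30 local − 13h = 16:30 UTC (rolling into the previous day, 25 April 2018).

16:30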